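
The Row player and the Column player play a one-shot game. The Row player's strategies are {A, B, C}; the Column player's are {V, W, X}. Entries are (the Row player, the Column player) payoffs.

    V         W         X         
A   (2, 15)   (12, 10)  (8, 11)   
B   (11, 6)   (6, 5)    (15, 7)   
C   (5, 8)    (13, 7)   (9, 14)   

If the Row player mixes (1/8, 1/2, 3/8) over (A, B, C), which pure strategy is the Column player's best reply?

The Column player's best reply maximizes expected payoff against the mix.
V: (1/8)·15 + (1/2)·6 + (3/8)·8 = 63/8
W: (1/8)·10 + (1/2)·5 + (3/8)·7 = 51/8
X: (1/8)·11 + (1/2)·7 + (3/8)·14 = 81/8
Highest expected payoff is 81/8, from X.

X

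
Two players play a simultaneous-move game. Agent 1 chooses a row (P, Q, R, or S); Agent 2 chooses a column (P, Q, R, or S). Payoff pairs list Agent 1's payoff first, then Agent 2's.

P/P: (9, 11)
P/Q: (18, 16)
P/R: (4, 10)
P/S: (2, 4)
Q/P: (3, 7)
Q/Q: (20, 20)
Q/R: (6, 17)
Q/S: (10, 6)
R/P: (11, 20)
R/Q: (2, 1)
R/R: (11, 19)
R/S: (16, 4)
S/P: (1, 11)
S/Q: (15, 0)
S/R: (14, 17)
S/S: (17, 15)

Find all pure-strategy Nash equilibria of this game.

Check mutual best responses: a cell is a NE iff neither player can gain by unilaterally deviating.
Agent 1's best responses — vs P: R (payoff 11); vs Q: Q (payoff 20); vs R: S (payoff 14); vs S: S (payoff 17).
Agent 2's best responses — vs P: Q (payoff 16); vs Q: Q (payoff 20); vs R: P (payoff 20); vs S: R (payoff 17).
Mutual best responses occur at (Q, Q), (R, P), and (S, R); at each, neither player gains by switching.

(Q, Q), (R, P), and (S, R)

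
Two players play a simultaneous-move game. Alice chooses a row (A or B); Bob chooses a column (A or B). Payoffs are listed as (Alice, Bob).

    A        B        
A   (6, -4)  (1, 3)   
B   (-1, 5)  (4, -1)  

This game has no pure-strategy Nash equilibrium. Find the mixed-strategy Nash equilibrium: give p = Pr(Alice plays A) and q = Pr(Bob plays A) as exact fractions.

p = 6/13, q = 3/10

In a mixed NE each player is indifferent between their pure strategies, so the opponent's mix sets the indifference.
Bob indifferent between A and B: p·(-4) + (1−p)·5 = p·3 + (1−p)·(-1) ⟹ 5 + (-9)p = (-1) + 4p ⟹ p = 6/13.
Alice indifferent between A and B: q·6 + (1−q)·1 = q·(-1) + (1−q)·4 ⟹ 1 + 5q = 4 + (-5)q ⟹ q = 3/10.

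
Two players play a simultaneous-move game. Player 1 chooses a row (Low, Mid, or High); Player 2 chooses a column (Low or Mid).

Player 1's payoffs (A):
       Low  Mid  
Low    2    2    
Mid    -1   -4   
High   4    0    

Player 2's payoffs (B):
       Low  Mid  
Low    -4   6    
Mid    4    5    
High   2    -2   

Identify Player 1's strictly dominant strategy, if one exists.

No strictly dominant strategy

A strategy is strictly dominant if it gives Player 1 a strictly higher payoff than every other strategy, against every choice by the opponent.
Low is not dominant: against Low, High gives 4 > 2.
Mid is not dominant: against Low, Low gives 2 > -1.
High is not dominant: against Mid, Low gives 2 > 0.
No single strategy is best against every opponent action.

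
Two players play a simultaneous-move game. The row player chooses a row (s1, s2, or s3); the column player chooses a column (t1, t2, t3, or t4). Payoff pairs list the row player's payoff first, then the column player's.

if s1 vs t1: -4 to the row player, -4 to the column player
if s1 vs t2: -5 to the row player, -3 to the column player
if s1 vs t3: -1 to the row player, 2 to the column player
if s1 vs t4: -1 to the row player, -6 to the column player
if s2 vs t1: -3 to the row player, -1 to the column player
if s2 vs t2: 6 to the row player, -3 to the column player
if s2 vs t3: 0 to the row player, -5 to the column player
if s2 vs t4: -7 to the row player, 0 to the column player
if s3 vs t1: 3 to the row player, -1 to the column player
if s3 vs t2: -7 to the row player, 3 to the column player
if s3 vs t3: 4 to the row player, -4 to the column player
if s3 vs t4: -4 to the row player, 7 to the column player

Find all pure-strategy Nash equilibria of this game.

Check mutual best responses: a cell is a NE iff neither player can gain by unilaterally deviating.
The row player's best responses — vs t1: s3 (payoff 3); vs t2: s2 (payoff 6); vs t3: s3 (payoff 4); vs t4: s1 (payoff -1).
The column player's best responses — vs s1: t3 (payoff 2); vs s2: t4 (payoff 0); vs s3: t4 (payoff 7).
No cell has both players best-responding. For instance, the row player's best reply to t1 is s3, but against s3 the column player prefers t4 over t1.

There is no pure-strategy Nash equilibrium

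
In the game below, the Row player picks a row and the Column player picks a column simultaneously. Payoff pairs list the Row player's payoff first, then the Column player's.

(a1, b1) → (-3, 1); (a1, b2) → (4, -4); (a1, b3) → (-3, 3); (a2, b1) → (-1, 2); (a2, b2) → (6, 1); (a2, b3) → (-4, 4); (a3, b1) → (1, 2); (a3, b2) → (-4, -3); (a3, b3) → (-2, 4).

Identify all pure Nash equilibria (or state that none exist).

Check mutual best responses: a cell is a NE iff neither player can gain by unilaterally deviating.
The Row player's best responses — vs b1: a3 (payoff 1); vs b2: a2 (payoff 6); vs b3: a3 (payoff -2).
The Column player's best responses — vs a1: b3 (payoff 3); vs a2: b3 (payoff 4); vs a3: b3 (payoff 4).
The only mutual best response is (a3, b3); neither player gains by switching there.

(a3, b3)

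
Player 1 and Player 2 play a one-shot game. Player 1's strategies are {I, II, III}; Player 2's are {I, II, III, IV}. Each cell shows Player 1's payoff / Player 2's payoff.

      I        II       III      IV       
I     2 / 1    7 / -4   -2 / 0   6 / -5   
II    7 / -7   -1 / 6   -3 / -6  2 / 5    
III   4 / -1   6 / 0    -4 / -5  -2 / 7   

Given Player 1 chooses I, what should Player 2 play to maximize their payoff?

I

With Player 1 fixed at I, Player 2's payoffs are: I → 1, II → -4, III → 0, IV → -5.
The maximum is 1, achieved by I.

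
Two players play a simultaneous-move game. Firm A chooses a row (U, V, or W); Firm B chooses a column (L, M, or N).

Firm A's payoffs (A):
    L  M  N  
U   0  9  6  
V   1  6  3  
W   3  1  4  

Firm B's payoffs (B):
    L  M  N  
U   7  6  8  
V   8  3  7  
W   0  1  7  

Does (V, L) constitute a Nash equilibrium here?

Holding Firm B at L: Firm A gets 1 from V but could get 3 by switching to W. Firm A has a profitable deviation.

No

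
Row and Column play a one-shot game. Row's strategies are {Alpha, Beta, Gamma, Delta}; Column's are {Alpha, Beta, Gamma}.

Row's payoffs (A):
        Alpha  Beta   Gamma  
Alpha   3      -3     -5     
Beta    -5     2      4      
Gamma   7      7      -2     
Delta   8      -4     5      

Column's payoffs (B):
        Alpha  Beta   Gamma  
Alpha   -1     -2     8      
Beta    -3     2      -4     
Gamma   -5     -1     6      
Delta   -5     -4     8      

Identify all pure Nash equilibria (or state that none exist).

(Delta, Gamma)

A profile is a Nash equilibrium when each player is best-responding to the other.
Row's best responses — vs Alpha: Delta (payoff 8); vs Beta: Gamma (payoff 7); vs Gamma: Delta (payoff 5).
Column's best responses — vs Alpha: Gamma (payoff 8); vs Beta: Beta (payoff 2); vs Gamma: Gamma (payoff 6); vs Delta: Gamma (payoff 8).
The only mutual best response is (Delta, Gamma); neither player gains by switching there.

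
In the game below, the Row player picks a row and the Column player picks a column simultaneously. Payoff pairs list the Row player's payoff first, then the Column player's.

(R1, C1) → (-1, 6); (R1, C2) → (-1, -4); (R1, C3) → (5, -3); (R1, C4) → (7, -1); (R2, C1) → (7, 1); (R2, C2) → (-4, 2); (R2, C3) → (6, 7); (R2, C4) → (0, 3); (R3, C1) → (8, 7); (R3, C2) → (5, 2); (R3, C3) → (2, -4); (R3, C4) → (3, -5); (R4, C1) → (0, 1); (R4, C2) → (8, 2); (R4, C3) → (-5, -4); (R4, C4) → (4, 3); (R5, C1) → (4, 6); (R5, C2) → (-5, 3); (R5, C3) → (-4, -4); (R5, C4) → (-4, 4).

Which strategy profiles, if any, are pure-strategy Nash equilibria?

A profile is a Nash equilibrium when each player is best-responding to the other.
The Row player's best responses — vs C1: R3 (payoff 8); vs C2: R4 (payoff 8); vs C3: R2 (payoff 6); vs C4: R1 (payoff 7).
The Column player's best responses — vs R1: C1 (payoff 6); vs R2: C3 (payoff 7); vs R3: C1 (payoff 7); vs R4: C4 (payoff 3); vs R5: C1 (payoff 6).
Mutual best responses occur at (R2, C3) and (R3, C1); at each, neither player gains by switching.

(R2, C3) and (R3, C1)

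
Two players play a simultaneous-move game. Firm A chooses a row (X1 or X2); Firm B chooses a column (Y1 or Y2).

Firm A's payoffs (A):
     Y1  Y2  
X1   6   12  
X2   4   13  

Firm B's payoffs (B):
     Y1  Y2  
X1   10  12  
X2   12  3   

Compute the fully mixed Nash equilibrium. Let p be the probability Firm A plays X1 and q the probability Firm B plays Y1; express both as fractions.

In a mixed NE each player is indifferent between their pure strategies, so the opponent's mix sets the indifference.
Firm B indifferent between Y1 and Y2: p·10 + (1−p)·12 = p·12 + (1−p)·3 ⟹ 12 + (-2)p = 3 + 9p ⟹ p = 9/11.
Firm A indifferent between X1 and X2: q·6 + (1−q)·12 = q·4 + (1−q)·13 ⟹ 12 + (-6)q = 13 + (-9)q ⟹ q = 1/3.

p = 9/11, q = 1/3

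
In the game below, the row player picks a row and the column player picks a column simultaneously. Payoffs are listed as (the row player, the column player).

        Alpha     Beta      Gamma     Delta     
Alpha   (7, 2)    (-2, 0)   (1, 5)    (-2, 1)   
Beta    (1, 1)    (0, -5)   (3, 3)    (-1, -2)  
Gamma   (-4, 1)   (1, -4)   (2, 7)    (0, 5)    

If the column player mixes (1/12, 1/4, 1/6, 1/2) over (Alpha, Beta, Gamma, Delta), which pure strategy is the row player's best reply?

Gamma

The row player's best reply maximizes expected payoff against the mix.
Alpha: (1/12)·7 + (1/4)·(-2) + (1/6)·1 + (1/2)·(-2) = -3/4
Beta: (1/12)·1 + (1/4)·0 + (1/6)·3 + (1/2)·(-1) = 1/12
Gamma: (1/12)·(-4) + (1/4)·1 + (1/6)·2 + (1/2)·0 = 1/4
Highest expected payoff is 1/4, from Gamma.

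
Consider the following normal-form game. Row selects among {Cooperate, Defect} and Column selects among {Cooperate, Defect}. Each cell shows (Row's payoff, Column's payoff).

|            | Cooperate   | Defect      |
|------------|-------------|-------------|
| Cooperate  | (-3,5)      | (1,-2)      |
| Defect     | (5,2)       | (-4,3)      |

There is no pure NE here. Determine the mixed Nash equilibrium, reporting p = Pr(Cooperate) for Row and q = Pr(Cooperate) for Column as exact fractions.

Each player's mixing probability is pinned down by making the *other* player indifferent.
Column indifferent between Cooperate and Defect: p·5 + (1−p)·2 = p·(-2) + (1−p)·3 ⟹ 2 + 3p = 3 + (-5)p ⟹ p = 1/8.
Row indifferent between Cooperate and Defect: q·(-3) + (1−q)·1 = q·5 + (1−q)·(-4) ⟹ 1 + (-4)q = (-4) + 9q ⟹ q = 5/13.

p = 1/8, q = 5/13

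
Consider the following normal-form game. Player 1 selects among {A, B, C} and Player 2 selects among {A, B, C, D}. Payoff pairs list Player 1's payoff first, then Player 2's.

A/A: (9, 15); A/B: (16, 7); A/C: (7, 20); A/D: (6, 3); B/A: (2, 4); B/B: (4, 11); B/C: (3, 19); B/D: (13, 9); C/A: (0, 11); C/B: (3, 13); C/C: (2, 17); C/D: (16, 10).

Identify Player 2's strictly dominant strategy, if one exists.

A strategy is strictly dominant if it gives Player 2 a strictly higher payoff than every other strategy, against every choice by the opponent.
C strictly dominates: vs A: 20 > each of {15, 7, 3}; vs B: 19 > each of {4, 11, 9}; vs C: 17 > each of {11, 13, 10}.

C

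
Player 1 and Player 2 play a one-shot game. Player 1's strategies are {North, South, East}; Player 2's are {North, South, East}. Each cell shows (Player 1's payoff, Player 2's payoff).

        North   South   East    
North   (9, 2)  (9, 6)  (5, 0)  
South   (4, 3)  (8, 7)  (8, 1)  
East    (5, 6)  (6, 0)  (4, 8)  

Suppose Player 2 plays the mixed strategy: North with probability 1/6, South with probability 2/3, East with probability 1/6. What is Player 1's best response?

North

Player 1's best reply maximizes expected payoff against the mix.
North: (1/6)·9 + (2/3)·9 + (1/6)·5 = 25/3
South: (1/6)·4 + (2/3)·8 + (1/6)·8 = 22/3
East: (1/6)·5 + (2/3)·6 + (1/6)·4 = 11/2
Highest expected payoff is 25/3, from North.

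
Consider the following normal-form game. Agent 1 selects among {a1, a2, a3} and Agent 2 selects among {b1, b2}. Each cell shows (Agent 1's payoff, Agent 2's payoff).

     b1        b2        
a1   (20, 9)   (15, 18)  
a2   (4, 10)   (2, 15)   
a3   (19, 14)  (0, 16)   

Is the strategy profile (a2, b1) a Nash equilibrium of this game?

No

Holding Agent 2 at b1: Agent 1 gets 4 from a2 but could get 20 by switching to a1. Agent 1 has a profitable deviation.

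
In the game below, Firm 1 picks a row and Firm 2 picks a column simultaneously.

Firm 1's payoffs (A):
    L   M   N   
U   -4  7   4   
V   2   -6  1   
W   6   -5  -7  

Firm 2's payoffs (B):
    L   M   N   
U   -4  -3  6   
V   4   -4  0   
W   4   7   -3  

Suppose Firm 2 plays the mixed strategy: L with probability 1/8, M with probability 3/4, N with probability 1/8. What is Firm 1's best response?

Firm 1's best reply maximizes expected payoff against the mix.
U: (1/8)·(-4) + (3/4)·7 + (1/8)·4 = 21/4
V: (1/8)·2 + (3/4)·(-6) + (1/8)·1 = -33/8
W: (1/8)·6 + (3/4)·(-5) + (1/8)·(-7) = -31/8
Highest expected payoff is 21/4, from U.

U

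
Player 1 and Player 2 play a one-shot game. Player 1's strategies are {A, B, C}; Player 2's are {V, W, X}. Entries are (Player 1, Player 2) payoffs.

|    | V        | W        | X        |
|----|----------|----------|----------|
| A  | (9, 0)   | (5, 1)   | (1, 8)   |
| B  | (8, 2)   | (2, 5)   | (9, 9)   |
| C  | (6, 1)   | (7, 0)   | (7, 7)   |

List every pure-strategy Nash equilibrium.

A profile is a Nash equilibrium when each player is best-responding to the other.
Player 1's best responses — vs V: A (payoff 9); vs W: C (payoff 7); vs X: B (payoff 9).
Player 2's best responses — vs A: X (payoff 8); vs B: X (payoff 9); vs C: X (payoff 7).
The only mutual best response is (B, X); neither player gains by switching there.

(B, X)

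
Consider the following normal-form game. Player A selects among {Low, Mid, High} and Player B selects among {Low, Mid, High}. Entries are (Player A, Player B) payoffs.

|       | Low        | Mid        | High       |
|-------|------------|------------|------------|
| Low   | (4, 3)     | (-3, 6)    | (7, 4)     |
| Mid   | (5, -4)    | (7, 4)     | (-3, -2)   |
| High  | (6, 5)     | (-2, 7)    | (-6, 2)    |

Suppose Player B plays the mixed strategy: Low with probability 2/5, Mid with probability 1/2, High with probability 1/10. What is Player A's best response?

Compute Player A's expected payoff from each pure strategy against the given mix.
Low: (2/5)·4 + (1/2)·(-3) + (1/10)·7 = 4/5
Mid: (2/5)·5 + (1/2)·7 + (1/10)·(-3) = 26/5
High: (2/5)·6 + (1/2)·(-2) + (1/10)·(-6) = 4/5
Highest expected payoff is 26/5, from Mid.

Mid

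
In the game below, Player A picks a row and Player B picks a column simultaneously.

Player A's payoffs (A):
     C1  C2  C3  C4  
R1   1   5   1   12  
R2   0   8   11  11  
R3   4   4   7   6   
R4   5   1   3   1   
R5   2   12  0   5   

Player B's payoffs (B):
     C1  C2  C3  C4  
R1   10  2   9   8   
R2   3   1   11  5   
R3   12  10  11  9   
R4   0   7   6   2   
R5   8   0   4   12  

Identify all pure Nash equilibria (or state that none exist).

(R2, C3)

Find each player's best response to every opponent strategy; NE are the intersections.
Player A's best responses — vs C1: R4 (payoff 5); vs C2: R5 (payoff 12); vs C3: R2 (payoff 11); vs C4: R1 (payoff 12).
Player B's best responses — vs R1: C1 (payoff 10); vs R2: C3 (payoff 11); vs R3: C1 (payoff 12); vs R4: C2 (payoff 7); vs R5: C4 (payoff 12).
The only mutual best response is (R2, C3); neither player gains by switching there.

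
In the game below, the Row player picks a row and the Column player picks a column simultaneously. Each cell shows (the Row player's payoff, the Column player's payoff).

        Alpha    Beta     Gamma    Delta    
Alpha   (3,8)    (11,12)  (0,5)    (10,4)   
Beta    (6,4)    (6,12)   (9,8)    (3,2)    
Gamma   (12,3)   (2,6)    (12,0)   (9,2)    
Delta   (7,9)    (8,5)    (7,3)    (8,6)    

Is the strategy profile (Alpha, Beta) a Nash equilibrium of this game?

Yes

Holding the Column player at Beta: the Row player gets 11 from Alpha, versus 6 from Beta, 2 from Gamma, 8 from Delta. No profitable deviation for the Row player.
Holding the Row player at Alpha: the Column player gets 12 from Beta, versus 8 from Alpha, 5 from Gamma, 4 from Delta. No profitable deviation for the Column player either.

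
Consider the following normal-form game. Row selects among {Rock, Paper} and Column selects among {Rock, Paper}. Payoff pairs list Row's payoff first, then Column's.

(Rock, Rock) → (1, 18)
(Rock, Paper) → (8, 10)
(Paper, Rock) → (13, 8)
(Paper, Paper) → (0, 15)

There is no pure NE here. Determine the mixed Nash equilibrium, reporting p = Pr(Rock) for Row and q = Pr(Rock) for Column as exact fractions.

p = 7/15, q = 2/5

Each player's mixing probability is pinned down by making the *other* player indifferent.
Column indifferent between Rock and Paper: p·18 + (1−p)·8 = p·10 + (1−p)·15 ⟹ 8 + 10p = 15 + (-5)p ⟹ p = 7/15.
Row indifferent between Rock and Paper: q·1 + (1−q)·8 = q·13 + (1−q)·0 ⟹ 8 + (-7)q = 0 + 13q ⟹ q = 2/5.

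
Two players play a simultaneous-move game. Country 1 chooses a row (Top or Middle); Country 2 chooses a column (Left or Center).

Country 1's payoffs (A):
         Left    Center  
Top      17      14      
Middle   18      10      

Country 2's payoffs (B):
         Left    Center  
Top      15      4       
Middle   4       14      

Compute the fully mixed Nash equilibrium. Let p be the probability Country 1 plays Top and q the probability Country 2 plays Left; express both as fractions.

p = 10/21, q = 4/5

In a mixed NE each player is indifferent between their pure strategies, so the opponent's mix sets the indifference.
Country 2 indifferent between Left and Center: p·15 + (1−p)·4 = p·4 + (1−p)·14 ⟹ 4 + 11p = 14 + (-10)p ⟹ p = 10/21.
Country 1 indifferent between Top and Middle: q·17 + (1−q)·14 = q·18 + (1−q)·10 ⟹ 14 + 3q = 10 + 8q ⟹ q = 4/5.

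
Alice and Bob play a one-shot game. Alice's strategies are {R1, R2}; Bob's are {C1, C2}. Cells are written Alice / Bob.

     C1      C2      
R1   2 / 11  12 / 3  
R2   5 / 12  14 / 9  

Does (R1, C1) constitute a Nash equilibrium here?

Holding Bob at C1: Alice gets 2 from R1 but could get 5 by switching to R2. Alice has a profitable deviation.

No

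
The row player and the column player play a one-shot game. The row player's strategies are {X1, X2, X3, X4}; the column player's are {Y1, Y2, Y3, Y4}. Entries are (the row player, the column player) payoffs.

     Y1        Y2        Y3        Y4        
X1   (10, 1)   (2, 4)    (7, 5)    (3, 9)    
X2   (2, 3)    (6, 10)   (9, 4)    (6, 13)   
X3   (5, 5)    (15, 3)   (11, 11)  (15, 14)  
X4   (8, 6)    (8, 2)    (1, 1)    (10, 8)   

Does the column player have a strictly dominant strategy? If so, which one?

Y4

A strategy is strictly dominant if it gives the column player a strictly higher payoff than every other strategy, against every choice by the opponent.
Y4 strictly dominates: vs X1: 9 > each of {1, 4, 5}; vs X2: 13 > each of {3, 10, 4}; vs X3: 14 > each of {5, 3, 11}; vs X4: 8 > each of {6, 2, 1}.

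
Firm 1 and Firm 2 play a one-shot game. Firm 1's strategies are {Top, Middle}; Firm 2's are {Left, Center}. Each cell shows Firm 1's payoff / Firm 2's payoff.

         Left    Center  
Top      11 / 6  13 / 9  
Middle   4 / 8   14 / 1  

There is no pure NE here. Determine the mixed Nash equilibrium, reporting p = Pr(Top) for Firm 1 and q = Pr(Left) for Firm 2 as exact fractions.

p = 7/10, q = 1/8

Each player's mixing probability is pinned down by making the *other* player indifferent.
Firm 2 indifferent between Left and Center: p·6 + (1−p)·8 = p·9 + (1−p)·1 ⟹ 8 + (-2)p = 1 + 8p ⟹ p = 7/10.
Firm 1 indifferent between Top and Middle: q·11 + (1−q)·13 = q·4 + (1−q)·14 ⟹ 13 + (-2)q = 14 + (-10)q ⟹ q = 1/8.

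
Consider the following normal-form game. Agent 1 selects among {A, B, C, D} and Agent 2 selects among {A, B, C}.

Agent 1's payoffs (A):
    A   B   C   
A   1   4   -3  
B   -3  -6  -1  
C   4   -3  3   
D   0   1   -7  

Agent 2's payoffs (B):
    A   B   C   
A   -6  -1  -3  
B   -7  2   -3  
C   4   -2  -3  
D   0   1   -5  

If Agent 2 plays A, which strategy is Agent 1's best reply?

With Agent 2 fixed at A, Agent 1's payoffs are: A → 1, B → -3, C → 4, D → 0.
The maximum is 4, achieved by C.

C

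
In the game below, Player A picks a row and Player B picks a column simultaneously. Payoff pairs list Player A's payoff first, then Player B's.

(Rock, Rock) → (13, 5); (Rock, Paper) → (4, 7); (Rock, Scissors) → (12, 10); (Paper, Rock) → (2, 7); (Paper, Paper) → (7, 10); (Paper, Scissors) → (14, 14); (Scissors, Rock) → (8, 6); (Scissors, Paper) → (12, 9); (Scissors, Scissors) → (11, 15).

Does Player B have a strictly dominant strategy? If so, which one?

Check whether one of Player B's strategies beats all alternatives regardless of what the opponent does.
Scissors strictly dominates: vs Rock: 10 > each of {5, 7}; vs Paper: 14 > each of {7, 10}; vs Scissors: 15 > each of {6, 9}.

Scissors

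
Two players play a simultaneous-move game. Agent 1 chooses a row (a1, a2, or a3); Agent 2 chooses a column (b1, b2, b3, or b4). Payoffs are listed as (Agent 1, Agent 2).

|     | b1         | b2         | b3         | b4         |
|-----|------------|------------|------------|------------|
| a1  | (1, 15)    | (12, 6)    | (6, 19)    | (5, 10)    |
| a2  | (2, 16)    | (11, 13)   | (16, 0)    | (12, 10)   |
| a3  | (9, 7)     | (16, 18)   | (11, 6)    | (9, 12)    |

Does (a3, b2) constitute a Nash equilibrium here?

Yes

Holding Agent 2 at b2: Agent 1 gets 16 from a3, versus 12 from a1, 11 from a2. No profitable deviation for Agent 1.
Holding Agent 1 at a3: Agent 2 gets 18 from b2, versus 7 from b1, 6 from b3, 12 from b4. No profitable deviation for Agent 2 either.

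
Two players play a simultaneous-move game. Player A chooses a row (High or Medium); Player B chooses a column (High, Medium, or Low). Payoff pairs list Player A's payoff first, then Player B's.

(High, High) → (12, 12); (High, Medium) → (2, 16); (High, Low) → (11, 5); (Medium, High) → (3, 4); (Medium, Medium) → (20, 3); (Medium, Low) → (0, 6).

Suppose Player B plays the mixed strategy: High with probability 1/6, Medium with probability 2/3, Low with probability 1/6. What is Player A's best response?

Medium

Compute Player A's expected payoff from each pure strategy against the given mix.
High: (1/6)·12 + (2/3)·2 + (1/6)·11 = 31/6
Medium: (1/6)·3 + (2/3)·20 + (1/6)·0 = 83/6
Highest expected payoff is 83/6, from Medium.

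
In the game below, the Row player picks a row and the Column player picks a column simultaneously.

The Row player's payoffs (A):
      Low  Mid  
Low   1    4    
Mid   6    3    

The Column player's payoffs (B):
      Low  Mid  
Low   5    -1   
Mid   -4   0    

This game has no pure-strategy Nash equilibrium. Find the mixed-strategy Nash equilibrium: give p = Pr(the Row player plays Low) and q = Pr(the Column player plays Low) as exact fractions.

p = 2/5, q = 1/6

In a mixed NE each player is indifferent between their pure strategies, so the opponent's mix sets the indifference.
The Column player indifferent between Low and Mid: p·5 + (1−p)·(-4) = p·(-1) + (1−p)·0 ⟹ (-4) + 9p = 0 + (-1)p ⟹ p = 2/5.
The Row player indifferent between Low and Mid: q·1 + (1−q)·4 = q·6 + (1−q)·3 ⟹ 4 + (-3)q = 3 + 3q ⟹ q = 1/6.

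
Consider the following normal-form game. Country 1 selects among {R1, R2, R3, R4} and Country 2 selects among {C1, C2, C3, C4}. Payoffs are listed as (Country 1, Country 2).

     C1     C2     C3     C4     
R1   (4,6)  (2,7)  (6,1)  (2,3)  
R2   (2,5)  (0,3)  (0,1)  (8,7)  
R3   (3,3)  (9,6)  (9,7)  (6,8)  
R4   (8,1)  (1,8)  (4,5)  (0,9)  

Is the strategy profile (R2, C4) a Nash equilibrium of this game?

Yes

Holding Country 2 at C4: Country 1 gets 8 from R2, versus 2 from R1, 6 from R3, 0 from R4. No profitable deviation for Country 1.
Holding Country 1 at R2: Country 2 gets 7 from C4, versus 5 from C1, 3 from C2, 1 from C3. No profitable deviation for Country 2 either.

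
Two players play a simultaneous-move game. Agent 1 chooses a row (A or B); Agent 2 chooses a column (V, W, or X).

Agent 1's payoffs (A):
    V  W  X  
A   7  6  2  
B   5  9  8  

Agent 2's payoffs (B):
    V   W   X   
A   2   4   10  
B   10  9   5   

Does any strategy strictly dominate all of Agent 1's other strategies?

No strictly dominant strategy

Check whether one of Agent 1's strategies beats all alternatives regardless of what the opponent does.
A is not dominant: against W, B gives 9 > 6.
B is not dominant: against V, A gives 7 > 5.
No single strategy is best against every opponent action.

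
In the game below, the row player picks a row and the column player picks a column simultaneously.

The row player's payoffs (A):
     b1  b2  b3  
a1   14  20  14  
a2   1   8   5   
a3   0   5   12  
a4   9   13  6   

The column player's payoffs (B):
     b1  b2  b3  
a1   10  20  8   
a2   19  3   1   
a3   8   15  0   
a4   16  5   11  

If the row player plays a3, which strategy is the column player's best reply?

With the row player fixed at a3, the column player's payoffs are: b1 → 8, b2 → 15, b3 → 0.
The maximum is 15, achieved by b2.

b2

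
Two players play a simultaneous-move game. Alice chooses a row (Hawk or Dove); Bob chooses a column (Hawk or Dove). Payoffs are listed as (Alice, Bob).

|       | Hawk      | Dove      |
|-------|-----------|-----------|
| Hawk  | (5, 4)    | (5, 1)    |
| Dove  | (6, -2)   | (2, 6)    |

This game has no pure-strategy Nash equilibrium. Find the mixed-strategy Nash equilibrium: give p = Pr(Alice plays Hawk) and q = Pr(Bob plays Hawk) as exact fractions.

In a mixed NE each player is indifferent between their pure strategies, so the opponent's mix sets the indifference.
Bob indifferent between Hawk and Dove: p·4 + (1−p)·(-2) = p·1 + (1−p)·6 ⟹ (-2) + 6p = 6 + (-5)p ⟹ p = 8/11.
Alice indifferent between Hawk and Dove: q·5 + (1−q)·5 = q·6 + (1−q)·2 ⟹ 5 + 0q = 2 + 4q ⟹ q = 3/4.

p = 8/11, q = 3/4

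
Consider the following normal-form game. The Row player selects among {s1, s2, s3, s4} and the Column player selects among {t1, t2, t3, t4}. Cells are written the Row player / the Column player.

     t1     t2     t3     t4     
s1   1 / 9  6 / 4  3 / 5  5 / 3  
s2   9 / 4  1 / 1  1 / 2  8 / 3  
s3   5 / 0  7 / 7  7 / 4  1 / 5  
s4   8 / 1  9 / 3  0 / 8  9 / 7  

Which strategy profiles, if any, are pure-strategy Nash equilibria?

A profile is a Nash equilibrium when each player is best-responding to the other.
The Row player's best responses — vs t1: s2 (payoff 9); vs t2: s4 (payoff 9); vs t3: s3 (payoff 7); vs t4: s4 (payoff 9).
The Column player's best responses — vs s1: t1 (payoff 9); vs s2: t1 (payoff 4); vs s3: t2 (payoff 7); vs s4: t3 (payoff 8).
The only mutual best response is (s2, t1); neither player gains by switching there.

(s2, t1)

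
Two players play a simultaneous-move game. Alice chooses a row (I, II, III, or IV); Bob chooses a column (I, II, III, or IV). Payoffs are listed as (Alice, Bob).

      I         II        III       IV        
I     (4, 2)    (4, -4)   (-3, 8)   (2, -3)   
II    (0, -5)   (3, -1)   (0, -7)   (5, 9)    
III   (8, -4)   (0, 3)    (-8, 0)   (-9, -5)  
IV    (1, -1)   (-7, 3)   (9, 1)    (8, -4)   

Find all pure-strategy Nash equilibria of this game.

None

A profile is a Nash equilibrium when each player is best-responding to the other.
Alice's best responses — vs I: III (payoff 8); vs II: I (payoff 4); vs III: IV (payoff 9); vs IV: IV (payoff 8).
Bob's best responses — vs I: III (payoff 8); vs II: IV (payoff 9); vs III: II (payoff 3); vs IV: II (payoff 3).
No cell has both players best-responding. For instance, Alice's best reply to III is IV, but against IV Bob prefers II over III.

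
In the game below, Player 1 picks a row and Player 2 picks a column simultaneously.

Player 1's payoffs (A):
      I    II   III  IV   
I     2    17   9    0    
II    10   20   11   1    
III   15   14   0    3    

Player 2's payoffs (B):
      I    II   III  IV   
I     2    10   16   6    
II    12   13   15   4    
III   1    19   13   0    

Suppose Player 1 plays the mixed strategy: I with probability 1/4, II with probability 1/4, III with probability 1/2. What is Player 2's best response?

Compute Player 2's expected payoff from each pure strategy against the given mix.
I: (1/4)·2 + (1/4)·12 + (1/2)·1 = 4
II: (1/4)·10 + (1/4)·13 + (1/2)·19 = 61/4
III: (1/4)·16 + (1/4)·15 + (1/2)·13 = 57/4
IV: (1/4)·6 + (1/4)·4 + (1/2)·0 = 5/2
Highest expected payoff is 61/4, from II.

II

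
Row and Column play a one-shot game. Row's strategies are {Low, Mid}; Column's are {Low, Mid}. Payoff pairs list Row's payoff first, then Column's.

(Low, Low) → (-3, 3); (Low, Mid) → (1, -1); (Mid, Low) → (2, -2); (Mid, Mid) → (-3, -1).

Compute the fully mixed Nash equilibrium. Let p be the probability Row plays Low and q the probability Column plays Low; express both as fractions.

Each player's mixing probability is pinned down by making the *other* player indifferent.
Column indifferent between Low and Mid: p·3 + (1−p)·(-2) = p·(-1) + (1−p)·(-1) ⟹ (-2) + 5p = (-1) + 0p ⟹ p = 1/5.
Row indifferent between Low and Mid: q·(-3) + (1−q)·1 = q·2 + (1−q)·(-3) ⟹ 1 + (-4)q = (-3) + 5q ⟹ q = 4/9.

p = 1/5, q = 4/9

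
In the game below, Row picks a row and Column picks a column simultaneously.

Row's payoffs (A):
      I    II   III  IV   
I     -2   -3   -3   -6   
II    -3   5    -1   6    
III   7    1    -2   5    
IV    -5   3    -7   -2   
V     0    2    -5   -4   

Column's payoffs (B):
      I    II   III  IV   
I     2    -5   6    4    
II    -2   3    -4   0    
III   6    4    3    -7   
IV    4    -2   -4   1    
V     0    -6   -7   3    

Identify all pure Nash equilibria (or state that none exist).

(II, II) and (III, I)

Check mutual best responses: a cell is a NE iff neither player can gain by unilaterally deviating.
Row's best responses — vs I: III (payoff 7); vs II: II (payoff 5); vs III: II (payoff -1); vs IV: II (payoff 6).
Column's best responses — vs I: III (payoff 6); vs II: II (payoff 3); vs III: I (payoff 6); vs IV: I (payoff 4); vs V: IV (payoff 3).
Mutual best responses occur at (II, II) and (III, I); at each, neither player gains by switching.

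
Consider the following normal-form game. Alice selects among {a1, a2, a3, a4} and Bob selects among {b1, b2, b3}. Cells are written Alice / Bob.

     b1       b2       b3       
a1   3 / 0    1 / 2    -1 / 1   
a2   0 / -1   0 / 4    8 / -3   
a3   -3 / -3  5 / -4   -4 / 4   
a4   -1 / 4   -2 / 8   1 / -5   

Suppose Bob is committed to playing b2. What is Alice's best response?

With Bob fixed at b2, Alice's payoffs are: a1 → 1, a2 → 0, a3 → 5, a4 → -2.
The maximum is 5, achieved by a3.

a3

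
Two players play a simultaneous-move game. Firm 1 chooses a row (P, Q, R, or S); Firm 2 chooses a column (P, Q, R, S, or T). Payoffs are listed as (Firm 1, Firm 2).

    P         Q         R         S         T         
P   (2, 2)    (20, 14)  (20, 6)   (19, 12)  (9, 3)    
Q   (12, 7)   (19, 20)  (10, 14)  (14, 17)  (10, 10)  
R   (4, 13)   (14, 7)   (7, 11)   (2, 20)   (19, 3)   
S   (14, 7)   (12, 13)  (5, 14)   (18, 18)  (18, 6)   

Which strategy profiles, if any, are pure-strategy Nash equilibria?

(P, Q)

Find each player's best response to every opponent strategy; NE are the intersections.
Firm 1's best responses — vs P: S (payoff 14); vs Q: P (payoff 20); vs R: P (payoff 20); vs S: P (payoff 19); vs T: R (payoff 19).
Firm 2's best responses — vs P: Q (payoff 14); vs Q: Q (payoff 20); vs R: S (payoff 20); vs S: S (payoff 18).
The only mutual best response is (P, Q); neither player gains by switching there.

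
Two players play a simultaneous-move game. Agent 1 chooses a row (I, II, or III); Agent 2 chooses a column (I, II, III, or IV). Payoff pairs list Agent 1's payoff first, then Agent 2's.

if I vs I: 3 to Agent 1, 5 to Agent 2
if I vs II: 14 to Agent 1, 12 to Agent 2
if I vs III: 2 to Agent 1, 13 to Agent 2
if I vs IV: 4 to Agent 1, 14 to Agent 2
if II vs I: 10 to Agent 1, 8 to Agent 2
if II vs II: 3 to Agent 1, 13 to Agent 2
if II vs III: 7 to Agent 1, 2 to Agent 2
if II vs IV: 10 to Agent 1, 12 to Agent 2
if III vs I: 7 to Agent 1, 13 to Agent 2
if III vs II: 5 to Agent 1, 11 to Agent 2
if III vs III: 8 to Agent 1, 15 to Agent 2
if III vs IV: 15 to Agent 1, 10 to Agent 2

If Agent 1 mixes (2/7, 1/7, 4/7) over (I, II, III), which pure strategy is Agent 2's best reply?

Agent 2's best reply maximizes expected payoff against the mix.
I: (2/7)·5 + (1/7)·8 + (4/7)·13 = 10
II: (2/7)·12 + (1/7)·13 + (4/7)·11 = 81/7
III: (2/7)·13 + (1/7)·2 + (4/7)·15 = 88/7
IV: (2/7)·14 + (1/7)·12 + (4/7)·10 = 80/7
Highest expected payoff is 88/7, from III.

III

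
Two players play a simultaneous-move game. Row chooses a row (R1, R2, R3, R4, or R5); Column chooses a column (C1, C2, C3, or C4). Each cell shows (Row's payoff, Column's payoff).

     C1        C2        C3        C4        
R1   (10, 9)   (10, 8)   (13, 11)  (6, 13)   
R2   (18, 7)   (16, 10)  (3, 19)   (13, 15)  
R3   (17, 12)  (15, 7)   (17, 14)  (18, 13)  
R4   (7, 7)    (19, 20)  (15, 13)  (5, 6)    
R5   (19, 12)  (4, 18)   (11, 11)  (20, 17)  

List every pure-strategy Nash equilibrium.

Check mutual best responses: a cell is a NE iff neither player can gain by unilaterally deviating.
Row's best responses — vs C1: R5 (payoff 19); vs C2: R4 (payoff 19); vs C3: R3 (payoff 17); vs C4: R5 (payoff 20).
Column's best responses — vs R1: C4 (payoff 13); vs R2: C3 (payoff 19); vs R3: C3 (payoff 14); vs R4: C2 (payoff 20); vs R5: C2 (payoff 18).
Mutual best responses occur at (R3, C3) and (R4, C2); at each, neither player gains by switching.

(R3, C3) and (R4, C2)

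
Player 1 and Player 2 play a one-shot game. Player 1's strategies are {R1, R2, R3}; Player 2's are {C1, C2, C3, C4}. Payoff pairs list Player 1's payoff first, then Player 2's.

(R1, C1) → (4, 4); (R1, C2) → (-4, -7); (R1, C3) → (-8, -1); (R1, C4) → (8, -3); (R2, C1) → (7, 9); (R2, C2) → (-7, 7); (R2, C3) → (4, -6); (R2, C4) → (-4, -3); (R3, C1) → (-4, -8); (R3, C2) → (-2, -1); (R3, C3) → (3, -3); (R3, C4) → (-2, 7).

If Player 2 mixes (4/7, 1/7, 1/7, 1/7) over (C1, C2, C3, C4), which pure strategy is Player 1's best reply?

R2

Compute Player 1's expected payoff from each pure strategy against the given mix.
R1: (4/7)·4 + (1/7)·(-4) + (1/7)·(-8) + (1/7)·8 = 12/7
R2: (4/7)·7 + (1/7)·(-7) + (1/7)·4 + (1/7)·(-4) = 3
R3: (4/7)·(-4) + (1/7)·(-2) + (1/7)·3 + (1/7)·(-2) = -17/7
Highest expected payoff is 3, from R2.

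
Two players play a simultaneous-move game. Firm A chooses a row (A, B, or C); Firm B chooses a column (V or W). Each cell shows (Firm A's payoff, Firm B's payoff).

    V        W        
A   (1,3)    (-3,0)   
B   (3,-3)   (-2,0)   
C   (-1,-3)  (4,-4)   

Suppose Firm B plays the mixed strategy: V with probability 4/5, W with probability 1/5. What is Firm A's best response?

Firm A's best reply maximizes expected payoff against the mix.
A: (4/5)·1 + (1/5)·(-3) = 1/5
B: (4/5)·3 + (1/5)·(-2) = 2
C: (4/5)·(-1) + (1/5)·4 = 0
Highest expected payoff is 2, from B.

B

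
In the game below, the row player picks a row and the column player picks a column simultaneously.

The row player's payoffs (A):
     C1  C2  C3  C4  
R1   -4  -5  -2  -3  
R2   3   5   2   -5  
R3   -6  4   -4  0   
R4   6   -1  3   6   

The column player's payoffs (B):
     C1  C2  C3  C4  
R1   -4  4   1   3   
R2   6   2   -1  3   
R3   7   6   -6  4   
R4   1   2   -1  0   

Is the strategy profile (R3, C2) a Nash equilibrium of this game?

Holding the column player at C2: the row player gets 4 from R3 but could get 5 by switching to R2. The row player has a profitable deviation.

No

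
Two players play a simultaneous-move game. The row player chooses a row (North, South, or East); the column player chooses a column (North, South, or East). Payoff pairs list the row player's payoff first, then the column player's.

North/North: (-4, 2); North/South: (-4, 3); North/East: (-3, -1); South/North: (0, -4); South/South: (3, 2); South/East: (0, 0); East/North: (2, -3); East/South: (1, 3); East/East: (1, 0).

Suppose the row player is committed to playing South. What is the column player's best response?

South

With the row player fixed at South, the column player's payoffs are: North → -4, South → 2, East → 0.
The maximum is 2, achieved by South.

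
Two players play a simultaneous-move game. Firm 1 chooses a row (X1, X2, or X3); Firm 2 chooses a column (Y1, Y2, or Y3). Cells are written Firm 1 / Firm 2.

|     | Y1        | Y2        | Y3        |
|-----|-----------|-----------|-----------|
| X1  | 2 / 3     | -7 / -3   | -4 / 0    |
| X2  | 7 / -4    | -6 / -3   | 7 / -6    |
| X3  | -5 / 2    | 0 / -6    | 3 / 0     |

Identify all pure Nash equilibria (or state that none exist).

There is no pure-strategy Nash equilibrium

A profile is a Nash equilibrium when each player is best-responding to the other.
Firm 1's best responses — vs Y1: X2 (payoff 7); vs Y2: X3 (payoff 0); vs Y3: X2 (payoff 7).
Firm 2's best responses — vs X1: Y1 (payoff 3); vs X2: Y2 (payoff -3); vs X3: Y1 (payoff 2).
No cell has both players best-responding. For instance, Firm 1's best reply to Y3 is X2, but against X2 Firm 2 prefers Y2 over Y3.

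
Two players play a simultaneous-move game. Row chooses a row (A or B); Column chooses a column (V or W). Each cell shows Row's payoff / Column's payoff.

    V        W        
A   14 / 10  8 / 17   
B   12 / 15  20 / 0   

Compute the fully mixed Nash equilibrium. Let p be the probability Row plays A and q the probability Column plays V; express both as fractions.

p = 15/22, q = 6/7

Each player's mixing probability is pinned down by making the *other* player indifferent.
Column indifferent between V and W: p·10 + (1−p)·15 = p·17 + (1−p)·0 ⟹ 15 + (-5)p = 0 + 17p ⟹ p = 15/22.
Row indifferent between A and B: q·14 + (1−q)·8 = q·12 + (1−q)·20 ⟹ 8 + 6q = 20 + (-8)q ⟹ q = 6/7.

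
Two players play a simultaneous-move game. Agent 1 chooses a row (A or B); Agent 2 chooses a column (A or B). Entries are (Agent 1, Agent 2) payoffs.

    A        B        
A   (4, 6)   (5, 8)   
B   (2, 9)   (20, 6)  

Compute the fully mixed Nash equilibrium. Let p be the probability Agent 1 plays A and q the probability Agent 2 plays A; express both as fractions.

p = 3/5, q = 15/17

Each player's mixing probability is pinned down by making the *other* player indifferent.
Agent 2 indifferent between A and B: p·6 + (1−p)·9 = p·8 + (1−p)·6 ⟹ 9 + (-3)p = 6 + 2p ⟹ p = 3/5.
Agent 1 indifferent between A and B: q·4 + (1−q)·5 = q·2 + (1−q)·20 ⟹ 5 + (-1)q = 20 + (-18)q ⟹ q = 15/17.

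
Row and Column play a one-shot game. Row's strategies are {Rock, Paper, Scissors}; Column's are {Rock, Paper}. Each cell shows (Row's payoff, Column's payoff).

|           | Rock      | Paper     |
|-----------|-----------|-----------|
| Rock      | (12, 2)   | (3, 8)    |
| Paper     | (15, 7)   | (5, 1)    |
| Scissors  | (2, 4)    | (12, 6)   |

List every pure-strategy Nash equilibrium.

(Paper, Rock) and (Scissors, Paper)

Check mutual best responses: a cell is a NE iff neither player can gain by unilaterally deviating.
Row's best responses — vs Rock: Paper (payoff 15); vs Paper: Scissors (payoff 12).
Column's best responses — vs Rock: Paper (payoff 8); vs Paper: Rock (payoff 7); vs Scissors: Paper (payoff 6).
Mutual best responses occur at (Paper, Rock) and (Scissors, Paper); at each, neither player gains by switching.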